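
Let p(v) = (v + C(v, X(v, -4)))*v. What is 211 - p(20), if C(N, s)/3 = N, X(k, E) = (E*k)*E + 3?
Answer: -1389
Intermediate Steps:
X(k, E) = 3 + k*E² (X(k, E) = k*E² + 3 = 3 + k*E²)
C(N, s) = 3*N
p(v) = 4*v² (p(v) = (v + 3*v)*v = (4*v)*v = 4*v²)
211 - p(20) = 211 - 4*20² = 211 - 4*400 = 211 - 1*1600 = 211 - 1600 = -1389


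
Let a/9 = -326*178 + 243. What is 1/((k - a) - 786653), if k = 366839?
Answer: 1/100251 ≈ 9.9750e-6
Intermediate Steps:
a = -520065 (a = 9*(-326*178 + 243) = 9*(-58028 + 243) = 9*(-57785) = -520065)
1/((k - a) - 786653) = 1/((366839 - 1*(-520065)) - 786653) = 1/((366839 + 520065) - 786653) = 1/(886904 - 786653) = 1/100251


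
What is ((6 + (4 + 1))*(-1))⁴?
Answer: 14641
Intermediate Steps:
((6 + (4 + 1))*(-1))⁴ = ((6 + 5)*(-1))⁴ = (11*(-1))⁴ = (-11)⁴ = 14641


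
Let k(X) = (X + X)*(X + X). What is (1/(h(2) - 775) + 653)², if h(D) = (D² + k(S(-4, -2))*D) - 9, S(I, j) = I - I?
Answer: 259426216921/608400 ≈ 4.2641e+5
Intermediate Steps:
S(I, j) = 0
k(X) = 4*X² (k(X) = (2*X)*(2*X) = 4*X²)
h(D) = -9 + D² (h(D) = (D² + (4*0²)*D) - 9 = (D² + (4*0)*D) - 9 = (D² + 0*D) - 9 = (D² + 0) - 9 = D² - 9 = -9 + D²)
(1/(h(2) - 775) + 653)² = (1/((-9 + 2²) - 775) + 653)² = (1/((-9 + 4) - 775) + 653)² = (1/(-5 - 775) + 653)² = (1/(-780) + 653)² = (-1/780 + 653)² = (509339/780)² = 259426216921/608400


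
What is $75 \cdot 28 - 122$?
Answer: $1978$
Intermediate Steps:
$75 \cdot 28 - 122 = 2100 - 122 = 1978$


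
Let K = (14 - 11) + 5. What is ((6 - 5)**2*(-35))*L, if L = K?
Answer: -280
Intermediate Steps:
K = 8 (K = 3 + 5 = 8)
L = 8
((6 - 5)**2*(-35))*L = ((6 - 5)**2*(-35))*8 = (1**2*(-35))*8 = (1*(-35))*8 = -35*8 = -280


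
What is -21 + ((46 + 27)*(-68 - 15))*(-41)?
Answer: 248398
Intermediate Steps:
-21 + ((46 + 27)*(-68 - 15))*(-41) = -21 + (73*(-83))*(-41) = -21 - 6059*(-41) = -21 + 248419 = 248398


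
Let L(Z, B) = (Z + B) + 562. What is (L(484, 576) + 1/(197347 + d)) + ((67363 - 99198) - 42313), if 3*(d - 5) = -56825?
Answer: -38818163503/535231 ≈ -72526.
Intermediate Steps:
d = -56810/3 (d = 5 + (⅓)*(-56825) = 5 - 56825/3 = -56810/3 ≈ -18937.)
L(Z, B) = 562 + B + Z (L(Z, B) = (B + Z) + 562 = 562 + B + Z)
(L(484, 576) + 1/(197347 + d)) + ((67363 - 99198) - 42313) = ((562 + 576 + 484) + 1/(197347 - 56810/3)) + ((67363 - 99198) - 42313) = (1622 + 1/(535231/3)) + (-31835 - 42313) = (1622 + 3/535231) - 74148 = 868144685/535231 - 74148 = -38818163503/535231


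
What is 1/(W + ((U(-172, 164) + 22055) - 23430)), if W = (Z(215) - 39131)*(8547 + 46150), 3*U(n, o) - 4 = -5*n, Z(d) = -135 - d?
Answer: -1/2159493344 ≈ -4.6307e-10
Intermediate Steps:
U(n, o) = 4/3 - 5*n/3 (U(n, o) = 4/3 + (-5*n)/3 = 4/3 - 5*n/3)
W = -2159492257 (W = ((-135 - 1*215) - 39131)*(8547 + 46150) = ((-135 - 215) - 39131)*54697 = (-350 - 39131)*54697 = -39481*54697 = -2159492257)
1/(W + ((U(-172, 164) + 22055) - 23430)) = 1/(-2159492257 + (((4/3 - 5/3*(-172)) + 22055) - 23430)) = 1/(-2159492257 + (((4/3 + 860/3) + 22055) - 23430)) = 1/(-2159492257 + ((288 + 22055) - 23430)) = 1/(-2159492257 + (22343 - 23430)) = 1/(-2159492257 - 1087) = 1/(-2159493344) = -1/2159493344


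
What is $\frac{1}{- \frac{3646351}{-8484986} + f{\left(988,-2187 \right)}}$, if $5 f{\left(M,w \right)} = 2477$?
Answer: $\frac{42424930}{21035542077} \approx 0.0020168$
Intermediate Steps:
$f{\left(M,w \right)} = \frac{2477}{5}$ ($f{\left(M,w \right)} = \frac{1}{5} \cdot 2477 = \frac{2477}{5}$)
$\frac{1}{- \frac{3646351}{-8484986} + f{\left(988,-2187 \right)}} = \frac{1}{- \frac{3646351}{-8484986} + \frac{2477}{5}} = \frac{1}{\left(-3646351\right) \left(- \frac{1}{8484986}\right) + \frac{2477}{5}} = \frac{1}{\frac{3646351}{8484986} + \frac{2477}{5}} = \frac{1}{\frac{21035542077}{42424930}} = \frac{42424930}{21035542077}$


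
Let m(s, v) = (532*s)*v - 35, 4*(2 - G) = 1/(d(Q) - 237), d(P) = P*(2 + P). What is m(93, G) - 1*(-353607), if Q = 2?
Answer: 103640365/229 ≈ 4.5258e+5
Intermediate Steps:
G = 1833/916 (G = 2 - 1/(4*(2*(2 + 2) - 237)) = 2 - 1/(4*(2*4 - 237)) = 2 - 1/(4*(8 - 237)) = 2 - ¼/(-229) = 2 - ¼*(-1/229) = 2 + 1/916 = 1833/916 ≈ 2.0011)
m(s, v) = -35 + 532*s*v (m(s, v) = 532*s*v - 35 = -35 + 532*s*v)
m(93, G) - 1*(-353607) = (-35 + 532*93*(1833/916)) - 1*(-353607) = (-35 + 22672377/229) + 353607 = 22664362/229 + 353607 = 103640365/229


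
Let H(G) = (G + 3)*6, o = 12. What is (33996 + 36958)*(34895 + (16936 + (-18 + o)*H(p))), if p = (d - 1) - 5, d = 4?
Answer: 3675062430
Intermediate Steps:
p = -2 (p = (4 - 1) - 5 = 3 - 5 = -2)
H(G) = 18 + 6*G (H(G) = (3 + G)*6 = 18 + 6*G)
(33996 + 36958)*(34895 + (16936 + (-18 + o)*H(p))) = (33996 + 36958)*(34895 + (16936 + (-18 + 12)*(18 + 6*(-2)))) = 70954*(34895 + (16936 - 6*(18 - 12))) = 70954*(34895 + (16936 - 6*6)) = 70954*(34895 + (16936 - 36)) = 70954*(34895 + 16900) = 70954*51795 = 3675062430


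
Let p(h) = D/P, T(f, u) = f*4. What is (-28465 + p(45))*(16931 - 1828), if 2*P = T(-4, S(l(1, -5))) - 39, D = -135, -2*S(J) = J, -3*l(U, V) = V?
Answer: -429832753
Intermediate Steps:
l(U, V) = -V/3
S(J) = -J/2
T(f, u) = 4*f
P = -55/2 (P = (4*(-4) - 39)/2 = (-16 - 39)/2 = (½)*(-55) = -55/2 ≈ -27.500)
p(h) = 54/11 (p(h) = -135/(-55/2) = -135*(-2/55) = 54/11)
(-28465 + p(45))*(16931 - 1828) = (-28465 + 54/11)*(16931 - 1828) = -313061/11*15103 = -429832753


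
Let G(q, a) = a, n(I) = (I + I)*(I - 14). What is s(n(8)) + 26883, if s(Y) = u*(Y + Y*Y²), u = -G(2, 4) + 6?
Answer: -1742781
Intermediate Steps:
n(I) = 2*I*(-14 + I) (n(I) = (2*I)*(-14 + I) = 2*I*(-14 + I))
u = 2 (u = -1*4 + 6 = -4 + 6 = 2)
s(Y) = 2*Y + 2*Y³ (s(Y) = 2*(Y + Y*Y²) = 2*(Y + Y³) = 2*Y + 2*Y³)
s(n(8)) + 26883 = 2*(2*8*(-14 + 8))*(1 + (2*8*(-14 + 8))²) + 26883 = 2*(2*8*(-6))*(1 + (2*8*(-6))²) + 26883 = 2*(-96)*(1 + (-96)²) + 26883 = 2*(-96)*(1 + 9216) + 26883 = 2*(-96)*9217 + 26883 = -1769664 + 26883 = -1742781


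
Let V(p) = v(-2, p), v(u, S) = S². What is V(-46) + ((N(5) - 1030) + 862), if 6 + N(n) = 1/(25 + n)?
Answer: 58261/30 ≈ 1942.0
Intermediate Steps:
V(p) = p²
N(n) = -6 + 1/(25 + n)
V(-46) + ((N(5) - 1030) + 862) = (-46)² + (((-149 - 6*5)/(25 + 5) - 1030) + 862) = 2116 + (((-149 - 30)/30 - 1030) + 862) = 2116 + (((1/30)*(-179) - 1030) + 862) = 2116 + ((-179/30 - 1030) + 862) = 2116 + (-31079/30 + 862) = 2116 - 5219/30 = 58261/30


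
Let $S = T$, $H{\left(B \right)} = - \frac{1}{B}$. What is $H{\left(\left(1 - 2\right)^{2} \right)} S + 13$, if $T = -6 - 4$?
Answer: $23$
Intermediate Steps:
$T = -10$
$S = -10$
$H{\left(\left(1 - 2\right)^{2} \right)} S + 13 = - \frac{1}{\left(1 - 2\right)^{2}} \left(-10\right) + 13 = - \frac{1}{\left(-1\right)^{2}} \left(-10\right) + 13 = - 1^{-1} \left(-10\right) + 13 = \left(-1\right) 1 \left(-10\right) + 13 = \left(-1\right) \left(-10\right) + 13 = 10 + 13 = 23$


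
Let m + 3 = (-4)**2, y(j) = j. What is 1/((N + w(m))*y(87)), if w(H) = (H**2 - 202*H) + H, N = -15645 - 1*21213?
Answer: -1/3419274 ≈ -2.9246e-7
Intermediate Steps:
N = -36858 (N = -15645 - 21213 = -36858)
m = 13 (m = -3 + (-4)**2 = -3 + 16 = 13)
w(H) = H**2 - 201*H
1/((N + w(m))*y(87)) = 1/(-36858 + 13*(-201 + 13)*87) = (1/87)/(-36858 + 13*(-188)) = (1/87)/(-36858 - 2444) = (1/87)/(-39302) = -1/39302*1/87 = -1/3419274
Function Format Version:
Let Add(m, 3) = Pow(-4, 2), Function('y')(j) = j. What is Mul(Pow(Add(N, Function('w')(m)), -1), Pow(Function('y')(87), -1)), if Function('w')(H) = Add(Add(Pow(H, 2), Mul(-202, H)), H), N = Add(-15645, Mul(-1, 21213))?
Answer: Rational(-1, 3419274) ≈ -2.9246e-7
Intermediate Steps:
N = -36858 (N = Add(-15645, -21213) = -36858)
m = 13 (m = Add(-3, Pow(-4, 2)) = Add(-3, 16) = 13)
Function('w')(H) = Add(Pow(H, 2), Mul(-201, H))
Mul(Pow(Add(N, Function('w')(m)), -1), Pow(Function('y')(87), -1)) = Mul(Pow(Add(-36858, Mul(13, Add(-201, 13))), -1), Pow(87, -1)) = Mul(Pow(Add(-36858, Mul(13, -188)), -1), Rational(1, 87)) = Mul(Pow(Add(-36858, -2444), -1), Rational(1, 87)) = Mul(Pow(-39302, -1), Rational(1, 87)) = Mul(Rational(-1, 39302), Rational(1, 87)) = Rational(-1, 3419274)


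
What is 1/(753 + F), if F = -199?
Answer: 1/554 ≈ 0.0018051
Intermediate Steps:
1/(753 + F) = 1/(753 - 199) = 1/554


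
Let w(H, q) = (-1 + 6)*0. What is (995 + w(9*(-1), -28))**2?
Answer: 990025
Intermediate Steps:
w(H, q) = 0 (w(H, q) = 5*0 = 0)
(995 + w(9*(-1), -28))**2 = (995 + 0)**2 = 995**2 = 990025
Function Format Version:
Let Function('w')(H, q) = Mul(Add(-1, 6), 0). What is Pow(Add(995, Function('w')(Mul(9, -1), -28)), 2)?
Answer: 990025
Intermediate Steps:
Function('w')(H, q) = 0 (Function('w')(H, q) = Mul(5, 0) = 0)
Pow(Add(995, Function('w')(Mul(9, -1), -28)), 2) = Pow(Add(995, 0), 2) = Pow(995, 2) = 990025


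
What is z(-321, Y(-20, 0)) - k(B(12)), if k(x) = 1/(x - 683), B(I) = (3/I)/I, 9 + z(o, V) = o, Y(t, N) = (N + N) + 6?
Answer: -10818342/32783 ≈ -330.00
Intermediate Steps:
Y(t, N) = 6 + 2*N (Y(t, N) = 2*N + 6 = 6 + 2*N)
z(o, V) = -9 + o
B(I) = 3/I²
k(x) = 1/(-683 + x)
z(-321, Y(-20, 0)) - k(B(12)) = (-9 - 321) - 1/(-683 + 3/12²) = -330 - 1/(-683 + 3*(1/144)) = -330 - 1/(-683 + 1/48) = -330 - 1/(-32783/48) = -330 - 1*(-48/32783) = -330 + 48/32783 = -10818342/32783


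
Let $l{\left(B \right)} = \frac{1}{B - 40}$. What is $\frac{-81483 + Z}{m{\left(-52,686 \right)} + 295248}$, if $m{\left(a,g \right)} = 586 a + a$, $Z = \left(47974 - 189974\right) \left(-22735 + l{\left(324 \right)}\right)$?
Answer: $\frac{3228288017}{264724} \approx 12195.0$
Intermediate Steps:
$l{\left(B \right)} = \frac{1}{-40 + B}$
$Z = 3228369500$ ($Z = \left(47974 - 189974\right) \left(-22735 + \frac{1}{-40 + 324}\right) = - 142000 \left(-22735 + \frac{1}{284}\right) = \left(-142000\right) \left(- \frac{6456739}{284}\right) = 3228369500$)
$m{\left(a,g \right)} = 587 a$
$\frac{-81483 + Z}{m{\left(-52,686 \right)} + 295248} = \frac{-81483 + 3228369500}{587 \left(-52\right) + 295248} = \frac{3228288017}{-30524 + 295248} = \frac{3228288017}{264724}$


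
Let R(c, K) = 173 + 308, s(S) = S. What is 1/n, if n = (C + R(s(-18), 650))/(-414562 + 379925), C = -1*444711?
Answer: 34637/444230 ≈ 0.077971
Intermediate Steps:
R(c, K) = 481
C = -444711
n = 444230/34637 (n = (-444711 + 481)/(-414562 + 379925) = -444230/(-34637) = -444230*(-1/34637) = 444230/34637 ≈ 12.825)
1/n = 1/(444230/34637) = 34637/444230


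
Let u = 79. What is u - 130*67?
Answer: -8631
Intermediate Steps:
u - 130*67 = 79 - 130*67 = 79 - 8710 = -8631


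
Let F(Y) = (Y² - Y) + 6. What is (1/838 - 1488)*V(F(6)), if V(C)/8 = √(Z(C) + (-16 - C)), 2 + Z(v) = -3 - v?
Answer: -4987772*I*√93/419 ≈ -1.148e+5*I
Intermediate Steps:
Z(v) = -5 - v (Z(v) = -2 + (-3 - v) = -5 - v)
F(Y) = 6 + Y² - Y
V(C) = 8*√(-21 - 2*C) (V(C) = 8*√((-5 - C) + (-16 - C)) = 8*√(-21 - 2*C))
(1/838 - 1488)*V(F(6)) = (1/838 - 1488)*(8*√(-21 - 2*(6 + 6² - 1*6))) = (1/838 - 1488)*(8*√(-21 - 2*(6 + 36 - 6))) = -4987772*√(-21 - 2*36)/419 = -4987772*√(-21 - 72)/419 = -4987772*√(-93)/419 = -4987772*I*√93/419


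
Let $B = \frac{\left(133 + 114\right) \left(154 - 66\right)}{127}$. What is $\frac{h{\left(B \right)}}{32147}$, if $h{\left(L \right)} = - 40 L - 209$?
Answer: $- \frac{895983}{4082669} \approx -0.21946$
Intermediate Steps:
$B = \frac{21736}{127}$ ($B = 247 \cdot 88 \cdot \frac{1}{127} = 21736 \cdot \frac{1}{127} = \frac{21736}{127} \approx 171.15$)
$h{\left(L \right)} = -209 - 40 L$
$\frac{h{\left(B \right)}}{32147} = \frac{-209 - \frac{869440}{127}}{32147} = \left(-209 - \frac{869440}{127}\right) \frac{1}{32147} = \left(- \frac{895983}{127}\right) \frac{1}{32147} = - \frac{895983}{4082669}$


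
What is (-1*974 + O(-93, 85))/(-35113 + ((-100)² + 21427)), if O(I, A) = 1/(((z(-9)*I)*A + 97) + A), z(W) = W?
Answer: 69472497/262911322 ≈ 0.26424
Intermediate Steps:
O(I, A) = 1/(97 + A - 9*A*I) (O(I, A) = 1/(((-9*I)*A + 97) + A) = 1/((-9*A*I + 97) + A) = 1/((97 - 9*A*I) + A) = 1/(97 + A - 9*A*I))
(-1*974 + O(-93, 85))/(-35113 + ((-100)² + 21427)) = (-1*974 + 1/(97 + 85 - 9*85*(-93)))/(-35113 + ((-100)² + 21427)) = (-974 + 1/(97 + 85 + 71145))/(-35113 + (10000 + 21427)) = (-974 + 1/71327)/(-35113 + 31427) = (-974 + 1/71327)/(-3686) = -69472497/71327*(-1/3686) = 69472497/262911322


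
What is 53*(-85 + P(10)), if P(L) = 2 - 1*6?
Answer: -4717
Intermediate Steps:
P(L) = -4 (P(L) = 2 - 6 = -4)
53*(-85 + P(10)) = 53*(-85 - 4) = 53*(-89) = -4717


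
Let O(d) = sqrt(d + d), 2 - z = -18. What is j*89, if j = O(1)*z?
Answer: 1780*sqrt(2) ≈ 2517.3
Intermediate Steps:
z = 20 (z = 2 - 1*(-18) = 2 + 18 = 20)
O(d) = sqrt(2)*sqrt(d) (O(d) = sqrt(2*d) = sqrt(2)*sqrt(d))
j = 20*sqrt(2) (j = (sqrt(2)*sqrt(1))*20 = (sqrt(2)*1)*20 = sqrt(2)*20 = 20*sqrt(2) ≈ 28.284)
j*89 = (20*sqrt(2))*89 = 1780*sqrt(2)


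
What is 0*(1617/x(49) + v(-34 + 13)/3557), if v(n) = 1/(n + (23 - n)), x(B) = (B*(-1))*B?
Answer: 0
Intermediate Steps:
x(B) = -B² (x(B) = (-B)*B = -B²)
v(n) = 1/23
0*(1617/x(49) + v(-34 + 13)/3557) = 0*(1617/((-1*49²)) + (1/23)/3557) = 0*(1617/((-1*2401)) + (1/23)*(1/3557)) = 0*(1617/(-2401) + 1/81811) = 0*(1617*(-1/2401) + 1/81811) = 0*(-33/49 + 1/81811) = 0*(-2699714/4008739) = 0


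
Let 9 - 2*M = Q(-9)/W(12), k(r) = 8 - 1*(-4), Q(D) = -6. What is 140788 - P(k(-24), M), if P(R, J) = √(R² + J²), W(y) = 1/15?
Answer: 140788 - 3*√1153/2 ≈ 1.4074e+5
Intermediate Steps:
W(y) = 1/15
k(r) = 12 (k(r) = 8 + 4 = 12)
M = 99/2 (M = 9/2 - (-3)/1/15 = 9/2 - (-3)*15 = 9/2 - ½*(-90) = 9/2 + 45 = 99/2 ≈ 49.500)
P(R, J) = √(J² + R²)
140788 - P(k(-24), M) = 140788 - √((99/2)² + 12²) = 140788 - √(9801/4 + 144) = 140788 - √(10377/4) = 140788 - 3*√1153/2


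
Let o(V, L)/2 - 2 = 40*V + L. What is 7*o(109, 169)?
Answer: 63434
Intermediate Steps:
o(V, L) = 4 + 2*L + 80*V (o(V, L) = 4 + 2*(40*V + L) = 4 + 2*(L + 40*V) = 4 + (2*L + 80*V) = 4 + 2*L + 80*V)
7*o(109, 169) = 7*(4 + 2*169 + 80*109) = 7*(4 + 338 + 8720) = 7*9062 = 63434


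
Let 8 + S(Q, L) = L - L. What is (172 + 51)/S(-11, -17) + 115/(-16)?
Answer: -561/16 ≈ -35.063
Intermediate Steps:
S(Q, L) = -8 (S(Q, L) = -8 + (L - L) = -8 + 0 = -8)
(172 + 51)/S(-11, -17) + 115/(-16) = (172 + 51)/(-8) + 115/(-16) = 223*(-1/8) + 115*(-1/16) = -223/8 - 115/16 = -561/16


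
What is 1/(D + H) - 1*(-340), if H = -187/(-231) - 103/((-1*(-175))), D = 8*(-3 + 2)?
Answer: 1388035/4084 ≈ 339.87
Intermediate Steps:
D = -8 (D = 8*(-1) = -8)
H = 116/525 (H = -187*(-1/231) - 103/175 = 17/21 - 103*1/175 = 17/21 - 103/175 = 116/525 ≈ 0.22095)
1/(D + H) - 1*(-340) = 1/(-8 + 116/525) - 1*(-340) = 1/(-4084/525) + 340 = -525/4084 + 340 = 1388035/4084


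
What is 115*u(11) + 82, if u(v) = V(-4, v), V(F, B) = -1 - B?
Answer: -1298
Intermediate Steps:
u(v) = -1 - v
115*u(11) + 82 = 115*(-1 - 1*11) + 82 = 115*(-1 - 11) + 82 = 115*(-12) + 82 = -1380 + 82 = -1298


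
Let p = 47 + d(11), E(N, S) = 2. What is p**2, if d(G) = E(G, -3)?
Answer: 2401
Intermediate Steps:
d(G) = 2
p = 49 (p = 47 + 2 = 49)
p**2 = 49**2 = 2401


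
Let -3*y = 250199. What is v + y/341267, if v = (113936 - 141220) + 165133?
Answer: 141129693850/1023801 ≈ 1.3785e+5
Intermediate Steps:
y = -250199/3 (y = -⅓*250199 = -250199/3 ≈ -83400.)
v = 137849 (v = -27284 + 165133 = 137849)
v + y/341267 = 137849 - 250199/3/341267 = 137849 - 250199/3*1/341267 = 137849 - 250199/1023801 = 141129693850/1023801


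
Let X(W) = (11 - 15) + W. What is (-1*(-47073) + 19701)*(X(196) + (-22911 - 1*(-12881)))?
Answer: -656922612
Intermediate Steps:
X(W) = -4 + W
(-1*(-47073) + 19701)*(X(196) + (-22911 - 1*(-12881))) = (-1*(-47073) + 19701)*((-4 + 196) + (-22911 - 1*(-12881))) = (47073 + 19701)*(192 + (-22911 + 12881)) = 66774*(192 - 10030) = 66774*(-9838) = -656922612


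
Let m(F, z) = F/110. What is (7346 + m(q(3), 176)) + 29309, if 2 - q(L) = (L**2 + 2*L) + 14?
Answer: 4032023/110 ≈ 36655.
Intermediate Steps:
q(L) = -12 - L**2 - 2*L (q(L) = 2 - ((L**2 + 2*L) + 14) = 2 - (14 + L**2 + 2*L) = 2 + (-14 - L**2 - 2*L) = -12 - L**2 - 2*L)
m(F, z) = F/110 (m(F, z) = F*(1/110) = F/110)
(7346 + m(q(3), 176)) + 29309 = (7346 + (-12 - 1*3**2 - 2*3)/110) + 29309 = (7346 + (-12 - 1*9 - 6)/110) + 29309 = (7346 + (-12 - 9 - 6)/110) + 29309 = (7346 + (1/110)*(-27)) + 29309 = (7346 - 27/110) + 29309 = 808033/110 + 29309 = 4032023/110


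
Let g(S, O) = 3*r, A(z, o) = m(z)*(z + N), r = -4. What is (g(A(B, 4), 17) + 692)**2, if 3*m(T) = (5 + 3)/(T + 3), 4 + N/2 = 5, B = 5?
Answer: 462400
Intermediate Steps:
N = 2 (N = -8 + 2*5 = -8 + 10 = 2)
m(T) = 8/(3*(3 + T)) (m(T) = ((5 + 3)/(T + 3))/3 = (8/(3 + T))/3 = 8/(3*(3 + T)))
A(z, o) = 8*(2 + z)/(3*(3 + z)) (A(z, o) = (8/(3*(3 + z)))*(z + 2) = (8/(3*(3 + z)))*(2 + z) = 8*(2 + z)/(3*(3 + z)))
g(S, O) = -12 (g(S, O) = 3*(-4) = -12)
(g(A(B, 4), 17) + 692)**2 = (-12 + 692)**2 = 680**2 = 462400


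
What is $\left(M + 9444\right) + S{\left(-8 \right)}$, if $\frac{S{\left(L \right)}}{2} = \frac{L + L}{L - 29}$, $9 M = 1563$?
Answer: $\frac{1067657}{111} \approx 9618.5$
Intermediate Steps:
$M = \frac{521}{3}$ ($M = \frac{1}{9} \cdot 1563 = \frac{521}{3} \approx 173.67$)
$S{\left(L \right)} = \frac{4 L}{-29 + L}$ ($S{\left(L \right)} = 2 \frac{L + L}{L - 29} = 2 \frac{2 L}{-29 + L} = \frac{4 L}{-29 + L}$)
$\left(M + 9444\right) + S{\left(-8 \right)} = \left(\frac{521}{3} + 9444\right) + 4 \left(-8\right) \frac{1}{-29 - 8} = \frac{28853}{3} + 4 \left(-8\right) \frac{1}{-37} = \frac{28853}{3} + 4 \left(-8\right) \left(- \frac{1}{37}\right) = \frac{28853}{3} + \frac{32}{37} = \frac{1067657}{111}$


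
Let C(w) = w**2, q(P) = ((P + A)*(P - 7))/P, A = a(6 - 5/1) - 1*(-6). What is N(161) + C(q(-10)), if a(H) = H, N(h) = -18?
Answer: 801/100 ≈ 8.0100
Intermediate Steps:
A = 7 (A = (6 - 5/1) - 1*(-6) = (6 - 5) + 6 = 1 + 6 = 7)
q(P) = (-7 + P)*(7 + P)/P (q(P) = ((P + 7)*(P - 7))/P = ((7 + P)*(-7 + P))/P = ((-7 + P)*(7 + P))/P = (-7 + P)*(7 + P)/P)
N(161) + C(q(-10)) = -18 + (-10 - 49/(-10))**2 = -18 + (-10 - 49*(-1/10))**2 = -18 + (-10 + 49/10)**2 = -18 + (-51/10)**2 = -18 + 2601/100 = 801/100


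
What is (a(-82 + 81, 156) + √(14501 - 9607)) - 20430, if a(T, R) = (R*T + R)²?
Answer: -20430 + √4894 ≈ -20360.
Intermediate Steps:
a(T, R) = (R + R*T)²
(a(-82 + 81, 156) + √(14501 - 9607)) - 20430 = (156²*(1 + (-82 + 81))² + √(14501 - 9607)) - 20430 = (24336*(1 - 1)² + √4894) - 20430 = (24336*0² + √4894) - 20430 = (24336*0 + √4894) - 20430 = (0 + √4894) - 20430 = √4894 - 20430 = -20430 + √4894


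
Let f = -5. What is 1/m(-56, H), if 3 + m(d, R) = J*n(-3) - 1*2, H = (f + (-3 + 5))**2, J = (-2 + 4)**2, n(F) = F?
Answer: -1/17 ≈ -0.058824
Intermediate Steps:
J = 4 (J = 2**2 = 4)
H = 9 (H = (-5 + (-3 + 5))**2 = (-5 + 2)**2 = (-3)**2 = 9)
m(d, R) = -17 (m(d, R) = -3 + (4*(-3) - 1*2) = -3 + (-12 - 2) = -3 - 14 = -17)
1/m(-56, H) = 1/(-17) = -1/17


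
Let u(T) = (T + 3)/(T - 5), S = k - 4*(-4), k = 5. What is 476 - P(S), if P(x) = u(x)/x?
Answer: 6663/14 ≈ 475.93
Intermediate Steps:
S = 21 (S = 5 - 4*(-4) = 5 + 16 = 21)
u(T) = (3 + T)/(-5 + T)
P(x) = (3 + x)/(x*(-5 + x)) (P(x) = ((3 + x)/(-5 + x))/x = (3 + x)/(x*(-5 + x)))
476 - P(S) = 476 - (3 + 21)/(21*(-5 + 21)) = 476 - 24/(21*16) = 476 - 1*1/14 = 476 - 1/14 = 6663/14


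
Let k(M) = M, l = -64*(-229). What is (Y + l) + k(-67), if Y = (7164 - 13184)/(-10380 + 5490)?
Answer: 7134623/489 ≈ 14590.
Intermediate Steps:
l = 14656
Y = 602/489 (Y = -6020/(-4890) = -6020*(-1/4890) = 602/489 ≈ 1.2311)
(Y + l) + k(-67) = (602/489 + 14656) - 67 = 7167386/489 - 67 = 7134623/489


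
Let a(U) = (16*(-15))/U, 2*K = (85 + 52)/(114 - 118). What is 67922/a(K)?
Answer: 4652657/960 ≈ 4846.5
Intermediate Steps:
K = -137/8 (K = ((85 + 52)/(114 - 118))/2 = (137/(-4))/2 = (137*(-1/4))/2 = (1/2)*(-137/4) = -137/8 ≈ -17.125)
a(U) = -240/U
67922/a(K) = 67922/((-240/(-137/8))) = 67922/((-240*(-8/137))) = 67922/(1920/137) = 67922*(137/1920) = 4652657/960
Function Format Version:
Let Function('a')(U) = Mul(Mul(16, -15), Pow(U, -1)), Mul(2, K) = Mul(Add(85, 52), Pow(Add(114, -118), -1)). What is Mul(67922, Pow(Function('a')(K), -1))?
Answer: Rational(4652657, 960) ≈ 4846.5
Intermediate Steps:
K = Rational(-137, 8) (K = Mul(Rational(1, 2), Mul(Add(85, 52), Pow(Add(114, -118), -1))) = Mul(Rational(1, 2), Mul(137, Pow(-4, -1))) = Mul(Rational(1, 2), Mul(137, Rational(-1, 4))) = Mul(Rational(1, 2), Rational(-137, 4)) = Rational(-137, 8) ≈ -17.125)
Function('a')(U) = Mul(-240, Pow(U, -1))
Mul(67922, Pow(Function('a')(K), -1)) = Mul(67922, Pow(Mul(-240, Pow(Rational(-137, 8), -1)), -1)) = Mul(67922, Pow(Mul(-240, Rational(-8, 137)), -1)) = Mul(67922, Pow(Rational(1920, 137), -1)) = Mul(67922, Rational(137, 1920)) = Rational(4652657, 960)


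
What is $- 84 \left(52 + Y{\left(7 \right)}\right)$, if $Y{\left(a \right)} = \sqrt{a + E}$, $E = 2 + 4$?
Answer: $-4368 - 84 \sqrt{13} \approx -4670.9$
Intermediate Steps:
$E = 6$
$Y{\left(a \right)} = \sqrt{6 + a}$ ($Y{\left(a \right)} = \sqrt{a + 6} = \sqrt{6 + a}$)
$- 84 \left(52 + Y{\left(7 \right)}\right) = - 84 \left(52 + \sqrt{6 + 7}\right) = - 84 \left(52 + \sqrt{13}\right) = -4368 - 84 \sqrt{13}$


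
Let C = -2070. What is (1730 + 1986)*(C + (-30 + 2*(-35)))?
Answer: -8063720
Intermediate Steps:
(1730 + 1986)*(C + (-30 + 2*(-35))) = (1730 + 1986)*(-2070 + (-30 + 2*(-35))) = 3716*(-2070 + (-30 - 70)) = 3716*(-2070 - 100) = 3716*(-2170) = -8063720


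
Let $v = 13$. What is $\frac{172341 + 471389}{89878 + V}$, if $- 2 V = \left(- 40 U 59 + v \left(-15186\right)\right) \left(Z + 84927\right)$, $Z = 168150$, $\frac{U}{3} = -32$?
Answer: $- \frac{643730}{3687495089} \approx -0.00017457$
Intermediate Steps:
$U = -96$ ($U = 3 \left(-32\right) = -96$)
$V = -3687584967$ ($V = - \frac{\left(\left(-40\right) \left(-96\right) 59 + 13 \left(-15186\right)\right) \left(168150 + 84927\right)}{2} = - \frac{\left(3840 \cdot 59 - 197418\right) 253077}{2} = - \frac{\left(226560 - 197418\right) 253077}{2} = - \frac{29142 \cdot 253077}{2} = \left(- \frac{1}{2}\right) 7375169934 = -3687584967$)
$\frac{172341 + 471389}{89878 + V} = \frac{172341 + 471389}{89878 - 3687584967} = \frac{643730}{-3687495089} = 643730 \left(- \frac{1}{3687495089}\right) = - \frac{643730}{3687495089}$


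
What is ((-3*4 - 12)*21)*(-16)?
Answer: 8064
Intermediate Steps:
((-3*4 - 12)*21)*(-16) = ((-12 - 12)*21)*(-16) = -24*21*(-16) = -504*(-16) = 8064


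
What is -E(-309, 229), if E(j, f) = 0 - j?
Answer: -309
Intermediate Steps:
E(j, f) = -j
-E(-309, 229) = -(-1)*(-309) = -1*309 = -309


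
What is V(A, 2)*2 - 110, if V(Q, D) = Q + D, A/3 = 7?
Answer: -64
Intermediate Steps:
A = 21 (A = 3*7 = 21)
V(Q, D) = D + Q
V(A, 2)*2 - 110 = (2 + 21)*2 - 110 = 23*2 - 110 = 46 - 110 = -64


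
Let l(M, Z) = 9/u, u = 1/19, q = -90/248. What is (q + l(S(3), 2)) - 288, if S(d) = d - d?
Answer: -14553/124 ≈ -117.36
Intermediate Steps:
S(d) = 0
q = -45/124 (q = -90*1/248 = -45/124 ≈ -0.36290)
u = 1/19 ≈ 0.052632
l(M, Z) = 171 (l(M, Z) = 9/(1/19) = 9*19 = 171)
(q + l(S(3), 2)) - 288 = (-45/124 + 171) - 288 = 21159/124 - 288 = -14553/124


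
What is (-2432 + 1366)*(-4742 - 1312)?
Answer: 6453564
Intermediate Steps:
(-2432 + 1366)*(-4742 - 1312) = -1066*(-6054) = 6453564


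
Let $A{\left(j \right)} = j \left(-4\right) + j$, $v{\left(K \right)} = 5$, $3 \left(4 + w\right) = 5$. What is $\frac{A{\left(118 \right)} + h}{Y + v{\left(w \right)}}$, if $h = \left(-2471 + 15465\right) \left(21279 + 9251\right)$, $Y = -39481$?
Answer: $- \frac{198353233}{19738} \approx -10049.0$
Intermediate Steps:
$w = - \frac{7}{3}$ ($w = -4 + \frac{1}{3} \cdot 5 = -4 + \frac{5}{3} = - \frac{7}{3} \approx -2.3333$)
$A{\left(j \right)} = - 3 j$ ($A{\left(j \right)} = - 4 j + j = - 3 j$)
$h = 396706820$ ($h = 12994 \cdot 30530 = 396706820$)
$\frac{A{\left(118 \right)} + h}{Y + v{\left(w \right)}} = \frac{\left(-3\right) 118 + 396706820}{-39481 + 5} = \frac{-354 + 396706820}{-39476} = 396706466 \left(- \frac{1}{39476}\right) = - \frac{198353233}{19738}$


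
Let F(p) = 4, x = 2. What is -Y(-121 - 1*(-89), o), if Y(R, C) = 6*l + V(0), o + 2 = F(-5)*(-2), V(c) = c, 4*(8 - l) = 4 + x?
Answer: -39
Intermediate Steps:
l = 13/2 (l = 8 - (4 + 2)/4 = 8 - ¼*6 = 8 - 3/2 = 13/2 ≈ 6.5000)
o = -10 (o = -2 + 4*(-2) = -2 - 8 = -10)
Y(R, C) = 39 (Y(R, C) = 6*(13/2) + 0 = 39 + 0 = 39)
-Y(-121 - 1*(-89), o) = -1*39 = -39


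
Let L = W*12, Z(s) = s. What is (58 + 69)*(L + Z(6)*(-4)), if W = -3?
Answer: -7620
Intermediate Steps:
L = -36 (L = -3*12 = -36)
(58 + 69)*(L + Z(6)*(-4)) = (58 + 69)*(-36 + 6*(-4)) = 127*(-36 - 24) = 127*(-60) = -7620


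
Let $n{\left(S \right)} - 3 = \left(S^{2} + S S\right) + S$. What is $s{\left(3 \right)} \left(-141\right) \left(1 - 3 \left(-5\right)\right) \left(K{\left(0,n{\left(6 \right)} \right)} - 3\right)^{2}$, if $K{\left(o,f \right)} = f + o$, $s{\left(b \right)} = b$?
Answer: $-41176512$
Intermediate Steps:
$n{\left(S \right)} = 3 + S + 2 S^{2}$ ($n{\left(S \right)} = 3 + \left(\left(S^{2} + S S\right) + S\right) = 3 + \left(\left(S^{2} + S^{2}\right) + S\right) = 3 + \left(2 S^{2} + S\right) = 3 + \left(S + 2 S^{2}\right) = 3 + S + 2 S^{2}$)
$s{\left(3 \right)} \left(-141\right) \left(1 - 3 \left(-5\right)\right) \left(K{\left(0,n{\left(6 \right)} \right)} - 3\right)^{2} = 3 \left(-141\right) \left(1 - 3 \left(-5\right)\right) \left(\left(\left(3 + 6 + 2 \cdot 6^{2}\right) + 0\right) - 3\right)^{2} = - 423 \left(1 - -15\right) \left(\left(\left(3 + 6 + 2 \cdot 36\right) + 0\right) - 3\right)^{2} = - 423 \left(1 + 15\right) \left(\left(\left(3 + 6 + 72\right) + 0\right) - 3\right)^{2} = - 423 \cdot 16 \left(\left(81 + 0\right) - 3\right)^{2} = - 423 \cdot 16 \left(81 - 3\right)^{2} = - 423 \cdot 16 \cdot 78^{2} = - 423 \cdot 16 \cdot 6084 = \left(-423\right) 97344 = -41176512$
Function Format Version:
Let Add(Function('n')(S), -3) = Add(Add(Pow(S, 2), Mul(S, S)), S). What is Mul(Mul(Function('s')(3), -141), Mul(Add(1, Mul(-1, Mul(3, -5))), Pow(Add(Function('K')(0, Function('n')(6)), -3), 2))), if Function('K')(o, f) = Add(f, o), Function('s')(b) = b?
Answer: -41176512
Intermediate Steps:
Function('n')(S) = Add(3, S, Mul(2, Pow(S, 2))) (Function('n')(S) = Add(3, Add(Add(Pow(S, 2), Mul(S, S)), S)) = Add(3, Add(Add(Pow(S, 2), Pow(S, 2)), S)) = Add(3, Add(Mul(2, Pow(S, 2)), S)) = Add(3, Add(S, Mul(2, Pow(S, 2)))) = Add(3, S, Mul(2, Pow(S, 2))))
Mul(Mul(Function('s')(3), -141), Mul(Add(1, Mul(-1, Mul(3, -5))), Pow(Add(Function('K')(0, Function('n')(6)), -3), 2))) = Mul(Mul(3, -141), Mul(Add(1, Mul(-1, Mul(3, -5))), Pow(Add(Add(Add(3, 6, Mul(2, Pow(6, 2))), 0), -3), 2))) = Mul(-423, Mul(Add(1, Mul(-1, -15)), Pow(Add(Add(Add(3, 6, Mul(2, 36)), 0), -3), 2))) = Mul(-423, Mul(Add(1, 15), Pow(Add(Add(Add(3, 6, 72), 0), -3), 2))) = Mul(-423, Mul(16, Pow(Add(Add(81, 0), -3), 2))) = Mul(-423, Mul(16, Pow(Add(81, -3), 2))) = Mul(-423, Mul(16, Pow(78, 2))) = Mul(-423, Mul(16, 6084)) = Mul(-423, 97344) = -41176512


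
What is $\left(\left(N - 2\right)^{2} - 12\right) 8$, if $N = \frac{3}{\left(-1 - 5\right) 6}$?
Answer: $- \frac{1103}{18} \approx -61.278$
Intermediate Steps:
$N = - \frac{1}{12}$ ($N = \frac{3}{\left(-6\right) 6} = \frac{3}{-36} = 3 \left(- \frac{1}{36}\right) = - \frac{1}{12} \approx -0.083333$)
$\left(\left(N - 2\right)^{2} - 12\right) 8 = \left(\left(- \frac{1}{12} - 2\right)^{2} - 12\right) 8 = \left(\left(- \frac{25}{12}\right)^{2} + \left(-24 + 12\right)\right) 8 = \left(\frac{625}{144} - 12\right) 8 = \left(- \frac{1103}{144}\right) 8 = - \frac{1103}{18}$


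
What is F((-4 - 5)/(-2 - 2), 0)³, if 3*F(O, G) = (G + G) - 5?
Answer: -125/27 ≈ -4.6296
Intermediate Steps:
F(O, G) = -5/3 + 2*G/3 (F(O, G) = ((G + G) - 5)/3 = (2*G - 5)/3 = (-5 + 2*G)/3 = -5/3 + 2*G/3)
F((-4 - 5)/(-2 - 2), 0)³ = (-5/3 + (⅔)*0)³ = (-5/3 + 0)³ = (-5/3)³ = -125/27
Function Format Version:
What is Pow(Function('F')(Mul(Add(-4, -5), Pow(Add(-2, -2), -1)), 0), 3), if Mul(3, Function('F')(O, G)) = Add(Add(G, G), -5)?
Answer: Rational(-125, 27) ≈ -4.6296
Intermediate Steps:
Function('F')(O, G) = Add(Rational(-5, 3), Mul(Rational(2, 3), G)) (Function('F')(O, G) = Mul(Rational(1, 3), Add(Add(G, G), -5)) = Mul(Rational(1, 3), Add(Mul(2, G), -5)) = Mul(Rational(1, 3), Add(-5, Mul(2, G))) = Add(Rational(-5, 3), Mul(Rational(2, 3), G)))
Pow(Function('F')(Mul(Add(-4, -5), Pow(Add(-2, -2), -1)), 0), 3) = Pow(Add(Rational(-5, 3), Mul(Rational(2, 3), 0)), 3) = Pow(Add(Rational(-5, 3), 0), 3) = Pow(Rational(-5, 3), 3) = Rational(-125, 27)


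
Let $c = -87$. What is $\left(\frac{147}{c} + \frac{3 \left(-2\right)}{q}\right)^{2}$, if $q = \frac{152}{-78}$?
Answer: $\frac{2343961}{1214404} \approx 1.9301$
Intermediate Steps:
$q = - \frac{76}{39}$ ($q = 152 \left(- \frac{1}{78}\right) = - \frac{76}{39} \approx -1.9487$)
$\left(\frac{147}{c} + \frac{3 \left(-2\right)}{q}\right)^{2} = \left(\frac{147}{-87} + \frac{3 \left(-2\right)}{- \frac{76}{39}}\right)^{2} = \left(147 \left(- \frac{1}{87}\right) - - \frac{117}{38}\right)^{2} = \left(- \frac{49}{29} + \frac{117}{38}\right)^{2} = \left(\frac{1531}{1102}\right)^{2} = \frac{2343961}{1214404}$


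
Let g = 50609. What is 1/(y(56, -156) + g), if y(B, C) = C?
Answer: 1/50453 ≈ 1.9820e-5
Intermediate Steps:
1/(y(56, -156) + g) = 1/(-156 + 50609) = 1/50453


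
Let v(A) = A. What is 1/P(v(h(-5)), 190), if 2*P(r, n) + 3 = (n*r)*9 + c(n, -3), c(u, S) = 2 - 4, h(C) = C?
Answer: -2/8555 ≈ -0.00023378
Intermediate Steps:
c(u, S) = -2
P(r, n) = -5/2 + 9*n*r/2 (P(r, n) = -3/2 + ((n*r)*9 - 2)/2 = -3/2 + (9*n*r - 2)/2 = -3/2 + (-2 + 9*n*r)/2 = -3/2 + (-1 + 9*n*r/2) = -5/2 + 9*n*r/2)
1/P(v(h(-5)), 190) = 1/(-5/2 + (9/2)*190*(-5)) = 1/(-5/2 - 4275) = 1/(-8555/2) = -2/8555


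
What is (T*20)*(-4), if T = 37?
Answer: -2960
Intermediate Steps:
(T*20)*(-4) = (37*20)*(-4) = 740*(-4) = -2960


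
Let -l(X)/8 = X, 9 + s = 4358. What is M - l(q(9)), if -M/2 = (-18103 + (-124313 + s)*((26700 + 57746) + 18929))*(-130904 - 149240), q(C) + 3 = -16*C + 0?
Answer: -6948297671102840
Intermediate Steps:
s = 4349 (s = -9 + 4358 = 4349)
q(C) = -3 - 16*C (q(C) = -3 + (-16*C + 0) = -3 - 16*C)
M = -6948297671101664 (M = -2*(-18103 + (-124313 + 4349)*((26700 + 57746) + 18929))*(-130904 - 149240) = -2*(-18103 - 119964*(84446 + 18929))*(-280144) = -2*(-18103 - 119964*103375)*(-280144) = -2*(-18103 - 12401278500)*(-280144) = -(-24802593206)*(-280144) = -2*3474148835550832 = -6948297671101664)
l(X) = -8*X
M - l(q(9)) = -6948297671101664 - (-8)*(-3 - 16*9) = -6948297671101664 - (-8)*(-3 - 144) = -6948297671101664 - (-8)*(-147) = -6948297671101664 - 1*1176 = -6948297671101664 - 1176 = -6948297671102840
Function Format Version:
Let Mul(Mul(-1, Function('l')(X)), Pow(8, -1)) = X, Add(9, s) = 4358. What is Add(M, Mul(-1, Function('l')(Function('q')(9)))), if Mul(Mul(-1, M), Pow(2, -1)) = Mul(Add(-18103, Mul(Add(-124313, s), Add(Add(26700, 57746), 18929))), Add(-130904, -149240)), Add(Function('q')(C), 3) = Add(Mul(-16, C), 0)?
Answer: -6948297671102840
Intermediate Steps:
s = 4349 (s = Add(-9, 4358) = 4349)
Function('q')(C) = Add(-3, Mul(-16, C)) (Function('q')(C) = Add(-3, Add(Mul(-16, C), 0)) = Add(-3, Mul(-16, C)))
M = -6948297671101664 (M = Mul(-2, Mul(Add(-18103, Mul(Add(-124313, 4349), Add(Add(26700, 57746), 18929))), Add(-130904, -149240))) = Mul(-2, Mul(Add(-18103, Mul(-119964, Add(84446, 18929))), -280144)) = Mul(-2, Mul(Add(-18103, Mul(-119964, 103375)), -280144)) = Mul(-2, Mul(Add(-18103, -12401278500), -280144)) = Mul(-2, Mul(-12401296603, -280144)) = Mul(-2, 3474148835550832) = -6948297671101664)
Function('l')(X) = Mul(-8, X)
Add(M, Mul(-1, Function('l')(Function('q')(9)))) = Add(-6948297671101664, Mul(-1, Mul(-8, Add(-3, Mul(-16, 9))))) = Add(-6948297671101664, Mul(-1, Mul(-8, Add(-3, -144)))) = Add(-6948297671101664, Mul(-1, Mul(-8, -147))) = Add(-6948297671101664, Mul(-1, 1176)) = Add(-6948297671101664, -1176) = -6948297671102840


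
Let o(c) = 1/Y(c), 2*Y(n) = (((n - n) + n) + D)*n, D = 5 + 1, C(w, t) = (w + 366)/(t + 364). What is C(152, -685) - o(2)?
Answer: -4465/2568 ≈ -1.7387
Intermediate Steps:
C(w, t) = (366 + w)/(364 + t)
D = 6
Y(n) = n*(6 + n)/2 (Y(n) = ((((n - n) + n) + 6)*n)/2 = (((0 + n) + 6)*n)/2 = ((n + 6)*n)/2 = ((6 + n)*n)/2 = (n*(6 + n))/2 = n*(6 + n)/2)
o(c) = 2/(c*(6 + c)) (o(c) = 1/(c*(6 + c)/2) = 2/(c*(6 + c)))
C(152, -685) - o(2) = (366 + 152)/(364 - 685) - 2/(2*(6 + 2)) = 518/(-321) - 2/(2*8) = -1/321*518 - 2/(2*8) = -518/321 - 1*⅛ = -518/321 - ⅛ = -4465/2568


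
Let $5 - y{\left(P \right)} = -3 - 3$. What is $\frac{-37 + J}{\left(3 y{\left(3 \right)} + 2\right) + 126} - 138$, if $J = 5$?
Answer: $- \frac{22250}{161} \approx -138.2$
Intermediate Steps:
$y{\left(P \right)} = 11$ ($y{\left(P \right)} = 5 - \left(-3 - 3\right) = 5 - -6 = 5 + 6 = 11$)
$\frac{-37 + J}{\left(3 y{\left(3 \right)} + 2\right) + 126} - 138 = \frac{-37 + 5}{\left(3 \cdot 11 + 2\right) + 126} - 138 = - \frac{32}{\left(33 + 2\right) + 126} - 138 = - \frac{32}{35 + 126} - 138 = - \frac{32}{161} - 138 = - \frac{22250}{161}$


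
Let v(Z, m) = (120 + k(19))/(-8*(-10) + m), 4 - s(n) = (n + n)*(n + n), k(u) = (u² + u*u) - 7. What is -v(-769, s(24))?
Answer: 167/444 ≈ 0.37613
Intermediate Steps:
k(u) = -7 + 2*u² (k(u) = (u² + u²) - 7 = 2*u² - 7 = -7 + 2*u²)
s(n) = 4 - 4*n² (s(n) = 4 - (n + n)*(n + n) = 4 - 2*n*2*n = 4 - 4*n²)
v(Z, m) = 835/(80 + m) (v(Z, m) = (120 + (-7 + 2*19²))/(-8*(-10) + m) = (120 + (-7 + 2*361))/(80 + m) = (120 + (-7 + 722))/(80 + m) = (120 + 715)/(80 + m) = 835/(80 + m))
-v(-769, s(24)) = -835/(80 + (4 - 4*24²)) = -835/(80 + (4 - 4*576)) = -835/(80 + (4 - 2304)) = -835/(80 - 2300) = -835/(-2220) = -835*(-1)/2220 = -1*(-167/444) = 167/444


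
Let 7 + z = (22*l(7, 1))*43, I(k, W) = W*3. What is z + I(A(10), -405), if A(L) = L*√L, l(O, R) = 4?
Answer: 2562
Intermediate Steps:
A(L) = L^(3/2)
I(k, W) = 3*W
z = 3777 (z = -7 + (22*4)*43 = -7 + 88*43 = -7 + 3784 = 3777)
z + I(A(10), -405) = 3777 + 3*(-405) = 3777 - 1215 = 2562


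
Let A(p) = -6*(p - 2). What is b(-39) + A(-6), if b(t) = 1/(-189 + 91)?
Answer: 4703/98 ≈ 47.990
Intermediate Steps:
b(t) = -1/98 (b(t) = 1/(-98) = -1/98)
A(p) = 12 - 6*p (A(p) = -6*(-2 + p) = 12 - 6*p)
b(-39) + A(-6) = -1/98 + (12 - 6*(-6)) = -1/98 + (12 + 36) = -1/98 + 48 = 4703/98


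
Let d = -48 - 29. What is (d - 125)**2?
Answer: 40804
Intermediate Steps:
d = -77
(d - 125)**2 = (-77 - 125)**2 = (-202)**2 = 40804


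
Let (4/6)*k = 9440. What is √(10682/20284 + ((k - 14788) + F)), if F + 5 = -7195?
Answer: I*√805135195370/10142 ≈ 88.473*I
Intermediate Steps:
F = -7200 (F = -5 - 7195 = -7200)
k = 14160 (k = (3/2)*9440 = 14160)
√(10682/20284 + ((k - 14788) + F)) = √(10682/20284 + ((14160 - 14788) - 7200)) = √(10682*(1/20284) + (-628 - 7200)) = √(5341/10142 - 7828) = √(-79386235/10142) = I*√805135195370/10142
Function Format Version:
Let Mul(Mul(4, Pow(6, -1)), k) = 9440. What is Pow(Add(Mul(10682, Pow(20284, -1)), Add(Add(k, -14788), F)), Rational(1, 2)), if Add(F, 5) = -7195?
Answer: Mul(Rational(1, 10142), I, Pow(805135195370, Rational(1, 2))) ≈ Mul(88.473, I)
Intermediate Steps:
F = -7200 (F = Add(-5, -7195) = -7200)
k = 14160 (k = Mul(Rational(3, 2), 9440) = 14160)
Pow(Add(Mul(10682, Pow(20284, -1)), Add(Add(k, -14788), F)), Rational(1, 2)) = Pow(Add(Mul(10682, Pow(20284, -1)), Add(Add(14160, -14788), -7200)), Rational(1, 2)) = Pow(Add(Mul(10682, Rational(1, 20284)), Add(-628, -7200)), Rational(1, 2)) = Pow(Add(Rational(5341, 10142), -7828), Rational(1, 2)) = Pow(Rational(-79386235, 10142), Rational(1, 2)) = Mul(Rational(1, 10142), I, Pow(805135195370, Rational(1, 2)))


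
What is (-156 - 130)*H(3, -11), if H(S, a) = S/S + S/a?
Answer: -208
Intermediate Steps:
H(S, a) = 1 + S/a
(-156 - 130)*H(3, -11) = (-156 - 130)*((3 - 11)/(-11)) = -(-26)*(-8) = -286*8/11 = -208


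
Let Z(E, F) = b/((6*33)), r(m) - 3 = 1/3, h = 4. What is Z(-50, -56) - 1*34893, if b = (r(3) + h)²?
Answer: -2826311/81 ≈ -34893.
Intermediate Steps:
r(m) = 10/3 (r(m) = 3 + 1/3 = 3 + 1*(⅓) = 3 + ⅓ = 10/3)
b = 484/9 (b = (10/3 + 4)² = (22/3)² = 484/9 ≈ 53.778)
Z(E, F) = 22/81 (Z(E, F) = 484/(9*((6*33))) = (484/9)/198 = (484/9)*(1/198) = 22/81)
Z(-50, -56) - 1*34893 = 22/81 - 1*34893 = 22/81 - 34893 = -2826311/81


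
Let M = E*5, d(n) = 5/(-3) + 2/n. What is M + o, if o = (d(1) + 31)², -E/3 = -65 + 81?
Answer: 6676/9 ≈ 741.78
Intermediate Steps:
E = -48 (E = -3*(-65 + 81) = -3*16 = -48)
d(n) = -5/3 + 2/n (d(n) = 5*(-⅓) + 2/n = -5/3 + 2/n)
M = -240 (M = -48*5 = -240)
o = 8836/9 (o = ((-5/3 + 2/1) + 31)² = ((-5/3 + 2*1) + 31)² = ((-5/3 + 2) + 31)² = (⅓ + 31)² = (94/3)² = 8836/9 ≈ 981.78)
M + o = -240 + 8836/9 = 6676/9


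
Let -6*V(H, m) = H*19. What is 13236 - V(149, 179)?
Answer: 82247/6 ≈ 13708.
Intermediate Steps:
V(H, m) = -19*H/6 (V(H, m) = -H*19/6 = -19*H/6)
13236 - V(149, 179) = 13236 - (-19)*149/6 = 13236 - 1*(-2831/6) = 13236 + 2831/6 = 82247/6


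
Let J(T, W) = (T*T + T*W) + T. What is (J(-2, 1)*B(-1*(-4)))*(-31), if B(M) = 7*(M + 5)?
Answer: 0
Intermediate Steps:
J(T, W) = T + T**2 + T*W (J(T, W) = (T**2 + T*W) + T = T + T**2 + T*W)
B(M) = 35 + 7*M (B(M) = 7*(5 + M) = 35 + 7*M)
(J(-2, 1)*B(-1*(-4)))*(-31) = ((-2*(1 - 2 + 1))*(35 + 7*(-1*(-4))))*(-31) = ((-2*0)*(35 + 7*4))*(-31) = (0*(35 + 28))*(-31) = (0*63)*(-31) = 0*(-31) = 0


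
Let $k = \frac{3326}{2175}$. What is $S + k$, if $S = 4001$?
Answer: $\frac{8705501}{2175} \approx 4002.5$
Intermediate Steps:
$k = \frac{3326}{2175}$ ($k = 3326 \cdot \frac{1}{2175} = \frac{3326}{2175} \approx 1.5292$)
$S + k = 4001 + \frac{3326}{2175} = \frac{8705501}{2175}$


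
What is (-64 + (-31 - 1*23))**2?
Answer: 13924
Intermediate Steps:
(-64 + (-31 - 1*23))**2 = (-64 + (-31 - 23))**2 = (-64 - 54)**2 = (-118)**2 = 13924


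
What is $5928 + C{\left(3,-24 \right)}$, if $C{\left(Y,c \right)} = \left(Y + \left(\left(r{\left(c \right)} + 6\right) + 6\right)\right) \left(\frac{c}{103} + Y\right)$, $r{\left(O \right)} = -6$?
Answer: $\frac{613149}{103} \approx 5952.9$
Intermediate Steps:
$C{\left(Y,c \right)} = \left(6 + Y\right) \left(Y + \frac{c}{103}\right)$ ($C{\left(Y,c \right)} = \left(Y + \left(\left(-6 + 6\right) + 6\right)\right) \left(\frac{c}{103} + Y\right) = \left(Y + \left(0 + 6\right)\right) \left(c \frac{1}{103} + Y\right) = \left(Y + 6\right) \left(\frac{c}{103} + Y\right) = \left(6 + Y\right) \left(Y + \frac{c}{103}\right)$)
$5928 + C{\left(3,-24 \right)} = 5928 + \left(3^{2} + 6 \cdot 3 + \frac{6}{103} \left(-24\right) + \frac{1}{103} \cdot 3 \left(-24\right)\right) = 5928 + \left(9 + 18 - \frac{144}{103} - \frac{72}{103}\right) = 5928 + \frac{2565}{103} = \frac{613149}{103}$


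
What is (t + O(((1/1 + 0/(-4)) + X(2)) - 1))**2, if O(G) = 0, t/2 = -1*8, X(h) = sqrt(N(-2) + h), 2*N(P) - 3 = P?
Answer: 256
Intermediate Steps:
N(P) = 3/2 + P/2
X(h) = sqrt(1/2 + h) (X(h) = sqrt((3/2 + (1/2)*(-2)) + h) = sqrt((3/2 - 1) + h) = sqrt(1/2 + h))
t = -16 (t = 2*(-1*8) = 2*(-8) = -16)
(t + O(((1/1 + 0/(-4)) + X(2)) - 1))**2 = (-16 + 0)**2 = (-16)**2 = 256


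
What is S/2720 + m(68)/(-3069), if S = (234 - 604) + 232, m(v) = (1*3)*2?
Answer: -73307/1391280 ≈ -0.052690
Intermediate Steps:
m(v) = 6 (m(v) = 3*2 = 6)
S = -138 (S = -370 + 232 = -138)
S/2720 + m(68)/(-3069) = -138/2720 + 6/(-3069) = -138*1/2720 + 6*(-1/3069) = -69/1360 - 2/1023 = -73307/1391280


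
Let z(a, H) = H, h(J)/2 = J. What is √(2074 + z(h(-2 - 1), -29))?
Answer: √2045 ≈ 45.222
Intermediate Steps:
h(J) = 2*J
√(2074 + z(h(-2 - 1), -29)) = √(2074 - 29) = √2045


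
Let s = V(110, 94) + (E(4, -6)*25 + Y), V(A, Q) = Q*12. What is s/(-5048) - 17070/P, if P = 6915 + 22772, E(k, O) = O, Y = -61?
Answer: -113392339/149859976 ≈ -0.75665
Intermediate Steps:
V(A, Q) = 12*Q
s = 917 (s = 12*94 + (-6*25 - 61) = 1128 + (-150 - 61) = 1128 - 211 = 917)
P = 29687
s/(-5048) - 17070/P = 917/(-5048) - 17070/29687 = 917*(-1/5048) - 17070*1/29687 = -917/5048 - 17070/29687 = -113392339/149859976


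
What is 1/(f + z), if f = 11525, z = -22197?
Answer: -1/10672 ≈ -9.3703e-5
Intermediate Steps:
1/(f + z) = 1/(11525 - 22197) = 1/(-10672) = -1/10672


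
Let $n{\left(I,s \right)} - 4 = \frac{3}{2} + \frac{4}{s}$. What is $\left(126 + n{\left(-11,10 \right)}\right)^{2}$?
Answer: $\frac{1739761}{100} \approx 17398.0$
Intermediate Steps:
$n{\left(I,s \right)} = \frac{11}{2} + \frac{4}{s}$ ($n{\left(I,s \right)} = 4 + \left(\frac{3}{2} + \frac{4}{s}\right) = \frac{11}{2} + \frac{4}{s}$)
$\left(126 + n{\left(-11,10 \right)}\right)^{2} = \left(126 + \left(\frac{11}{2} + \frac{4}{10}\right)\right)^{2} = \left(126 + \left(\frac{11}{2} + 4 \cdot \frac{1}{10}\right)\right)^{2} = \left(126 + \left(\frac{11}{2} + \frac{2}{5}\right)\right)^{2} = \left(126 + \frac{59}{10}\right)^{2} = \left(\frac{1319}{10}\right)^{2} = \frac{1739761}{100}$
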